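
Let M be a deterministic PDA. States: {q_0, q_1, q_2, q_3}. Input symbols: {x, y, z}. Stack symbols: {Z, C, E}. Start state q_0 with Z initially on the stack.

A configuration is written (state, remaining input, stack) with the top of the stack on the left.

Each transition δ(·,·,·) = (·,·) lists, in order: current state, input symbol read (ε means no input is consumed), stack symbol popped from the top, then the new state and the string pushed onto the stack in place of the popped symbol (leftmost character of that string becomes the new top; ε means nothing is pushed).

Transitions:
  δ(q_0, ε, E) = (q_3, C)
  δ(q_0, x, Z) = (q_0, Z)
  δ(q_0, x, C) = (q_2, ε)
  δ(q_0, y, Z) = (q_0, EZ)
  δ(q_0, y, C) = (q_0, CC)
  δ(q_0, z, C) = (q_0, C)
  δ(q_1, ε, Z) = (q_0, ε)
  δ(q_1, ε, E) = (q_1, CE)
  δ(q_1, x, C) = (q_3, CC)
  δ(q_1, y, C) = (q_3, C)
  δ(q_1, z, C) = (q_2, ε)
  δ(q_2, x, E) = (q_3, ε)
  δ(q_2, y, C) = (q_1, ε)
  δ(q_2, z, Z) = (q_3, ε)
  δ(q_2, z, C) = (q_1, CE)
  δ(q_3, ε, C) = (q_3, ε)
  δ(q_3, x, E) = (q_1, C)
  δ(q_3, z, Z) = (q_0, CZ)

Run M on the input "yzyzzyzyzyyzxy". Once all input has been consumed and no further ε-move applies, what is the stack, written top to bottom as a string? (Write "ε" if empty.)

CCCCZ

(q_0, yzyzzyzyzyyzxy, Z) ⊢ (q_0, zyzzyzyzyyzxy, EZ) ⊢ (q_3, zyzzyzyzyyzxy, CZ) ⊢ (q_3, zyzzyzyzyyzxy, Z) ⊢ (q_0, yzzyzyzyyzxy, CZ) ⊢ (q_0, zzyzyzyyzxy, CCZ) ⊢ (q_0, zyzyzyyzxy, CCZ) ⊢ (q_0, yzyzyyzxy, CCZ) ⊢ (q_0, zyzyyzxy, CCCZ) ⊢ (q_0, yzyyzxy, CCCZ) ⊢ (q_0, zyyzxy, CCCCZ) ⊢ (q_0, yyzxy, CCCCZ) ⊢ (q_0, yzxy, CCCCCZ) ⊢ (q_0, zxy, CCCCCCZ) ⊢ (q_0, xy, CCCCCCZ) ⊢ (q_2, y, CCCCCZ) ⊢ (q_1, ε, CCCCZ)
All input consumed in state q_1 with stack CCCCZ.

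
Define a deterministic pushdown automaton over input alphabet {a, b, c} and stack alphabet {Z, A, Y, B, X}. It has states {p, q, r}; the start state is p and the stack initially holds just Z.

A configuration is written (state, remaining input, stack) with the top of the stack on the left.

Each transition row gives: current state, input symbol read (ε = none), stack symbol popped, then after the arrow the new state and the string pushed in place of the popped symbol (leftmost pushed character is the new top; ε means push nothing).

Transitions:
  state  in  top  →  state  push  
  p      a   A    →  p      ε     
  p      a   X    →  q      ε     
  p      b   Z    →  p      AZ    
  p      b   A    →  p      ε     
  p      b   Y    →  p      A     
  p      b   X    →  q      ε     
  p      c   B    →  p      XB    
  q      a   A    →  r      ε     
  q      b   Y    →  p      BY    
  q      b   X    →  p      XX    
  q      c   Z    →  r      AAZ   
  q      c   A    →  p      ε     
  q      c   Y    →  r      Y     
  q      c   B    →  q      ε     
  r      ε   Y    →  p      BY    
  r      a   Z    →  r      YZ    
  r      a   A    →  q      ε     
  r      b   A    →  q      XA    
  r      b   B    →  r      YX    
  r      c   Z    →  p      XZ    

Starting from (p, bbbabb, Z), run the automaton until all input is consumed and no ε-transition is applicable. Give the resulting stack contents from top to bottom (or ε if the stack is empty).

Z

(p, bbbabb, Z)
  read b, top Z: go to p, push AZ → (p, bbabb, AZ)
  read b, top A: go to p, push ε → (p, babb, Z)
  read b, top Z: go to p, push AZ → (p, abb, AZ)
  read a, top A: go to p, push ε → (p, bb, Z)
  read b, top Z: go to p, push AZ → (p, b, AZ)
  read b, top A: go to p, push ε → (p, ε, Z)
All input consumed in state p with stack Z.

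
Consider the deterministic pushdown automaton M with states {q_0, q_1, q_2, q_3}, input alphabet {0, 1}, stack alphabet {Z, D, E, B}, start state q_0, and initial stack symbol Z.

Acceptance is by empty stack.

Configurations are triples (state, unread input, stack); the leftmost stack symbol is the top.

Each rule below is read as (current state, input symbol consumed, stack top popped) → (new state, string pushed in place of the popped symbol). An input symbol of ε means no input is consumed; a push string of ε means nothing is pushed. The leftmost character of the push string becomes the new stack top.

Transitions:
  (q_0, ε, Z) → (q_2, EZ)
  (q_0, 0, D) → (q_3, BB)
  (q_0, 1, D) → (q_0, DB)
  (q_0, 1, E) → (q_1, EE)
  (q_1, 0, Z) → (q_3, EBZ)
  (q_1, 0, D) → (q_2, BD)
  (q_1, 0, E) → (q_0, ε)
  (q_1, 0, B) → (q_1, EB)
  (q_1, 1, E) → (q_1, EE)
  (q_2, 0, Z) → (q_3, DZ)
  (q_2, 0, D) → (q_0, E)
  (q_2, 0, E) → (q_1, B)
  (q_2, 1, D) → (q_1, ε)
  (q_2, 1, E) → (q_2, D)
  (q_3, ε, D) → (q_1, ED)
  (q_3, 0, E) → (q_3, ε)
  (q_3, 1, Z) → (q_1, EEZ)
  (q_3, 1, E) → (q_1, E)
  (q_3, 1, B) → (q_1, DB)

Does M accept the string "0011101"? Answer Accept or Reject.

(q_0, 0011101, Z) ⊢ (q_2, 0011101, EZ) ⊢ (q_1, 011101, BZ) ⊢ (q_1, 11101, EBZ) ⊢ (q_1, 1101, EEBZ) ⊢ (q_1, 101, EEEBZ) ⊢ (q_1, 01, EEEEBZ) ⊢ (q_0, 1, EEEBZ) ⊢ (q_1, ε, EEEEBZ)
All input consumed; stack is EEEEBZ, not empty, and no further ε-move applies.

Reject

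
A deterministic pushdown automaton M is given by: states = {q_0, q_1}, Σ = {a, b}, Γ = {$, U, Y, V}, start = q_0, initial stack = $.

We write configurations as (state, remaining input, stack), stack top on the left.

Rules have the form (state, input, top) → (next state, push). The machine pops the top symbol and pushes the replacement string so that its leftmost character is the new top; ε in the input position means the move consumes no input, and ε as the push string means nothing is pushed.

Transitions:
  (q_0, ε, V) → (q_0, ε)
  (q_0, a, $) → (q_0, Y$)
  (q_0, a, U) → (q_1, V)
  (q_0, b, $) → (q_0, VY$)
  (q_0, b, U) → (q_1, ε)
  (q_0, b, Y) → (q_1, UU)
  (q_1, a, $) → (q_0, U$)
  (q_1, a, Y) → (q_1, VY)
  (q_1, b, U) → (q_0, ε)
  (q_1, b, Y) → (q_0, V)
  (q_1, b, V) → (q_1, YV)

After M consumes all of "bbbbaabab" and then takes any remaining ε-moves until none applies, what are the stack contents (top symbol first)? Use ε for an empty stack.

(q_0, bbbbaabab, $)
  read b, top $: go to q_0, push VY$ → (q_0, bbbaabab, VY$)
  ε-move, top V: go to q_0, push ε → (q_0, bbbaabab, Y$)
  read b, top Y: go to q_1, push UU → (q_1, bbaabab, UU$)
  read b, top U: go to q_0, push ε → (q_0, baabab, U$)
  read b, top U: go to q_1, push ε → (q_1, aabab, $)
  read a, top $: go to q_0, push U$ → (q_0, abab, U$)
  read a, top U: go to q_1, push V → (q_1, bab, V$)
  read b, top V: go to q_1, push YV → (q_1, ab, YV$)
  read a, top Y: go to q_1, push VY → (q_1, b, VYV$)
  read b, top V: go to q_1, push YV → (q_1, ε, YVYV$)
All input consumed in state q_1 with stack YVYV$.

YVYV$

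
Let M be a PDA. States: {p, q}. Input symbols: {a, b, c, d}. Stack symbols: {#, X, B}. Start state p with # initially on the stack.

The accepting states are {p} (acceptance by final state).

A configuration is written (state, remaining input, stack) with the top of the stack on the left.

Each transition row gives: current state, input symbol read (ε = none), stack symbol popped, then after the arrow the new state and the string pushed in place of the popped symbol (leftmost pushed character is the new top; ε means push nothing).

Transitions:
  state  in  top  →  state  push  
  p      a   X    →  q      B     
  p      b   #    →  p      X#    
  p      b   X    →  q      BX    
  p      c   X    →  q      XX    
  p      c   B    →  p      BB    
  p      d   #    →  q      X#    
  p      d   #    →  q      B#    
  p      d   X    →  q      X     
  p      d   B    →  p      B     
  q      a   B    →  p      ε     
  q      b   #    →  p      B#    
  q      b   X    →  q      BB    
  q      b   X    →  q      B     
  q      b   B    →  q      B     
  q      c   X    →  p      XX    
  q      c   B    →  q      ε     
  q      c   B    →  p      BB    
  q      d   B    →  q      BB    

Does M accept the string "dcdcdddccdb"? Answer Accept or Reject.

No computation consumes all input and reaches a final state.

Reject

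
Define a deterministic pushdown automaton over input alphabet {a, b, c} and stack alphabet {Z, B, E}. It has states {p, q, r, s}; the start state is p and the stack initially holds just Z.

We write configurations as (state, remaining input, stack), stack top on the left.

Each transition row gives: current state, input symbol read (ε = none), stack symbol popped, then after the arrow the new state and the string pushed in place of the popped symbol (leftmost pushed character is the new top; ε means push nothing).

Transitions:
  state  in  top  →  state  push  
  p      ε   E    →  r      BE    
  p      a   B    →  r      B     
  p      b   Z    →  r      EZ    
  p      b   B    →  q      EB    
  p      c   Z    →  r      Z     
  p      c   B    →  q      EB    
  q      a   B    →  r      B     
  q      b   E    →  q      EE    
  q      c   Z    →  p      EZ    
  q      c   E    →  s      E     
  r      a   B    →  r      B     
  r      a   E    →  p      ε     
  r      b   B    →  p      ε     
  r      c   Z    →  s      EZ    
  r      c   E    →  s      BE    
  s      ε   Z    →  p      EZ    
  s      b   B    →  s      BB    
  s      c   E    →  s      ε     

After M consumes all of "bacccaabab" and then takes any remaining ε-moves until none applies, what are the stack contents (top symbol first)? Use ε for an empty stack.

BEZ

(p, bacccaabab, Z) ⊢ (r, acccaabab, EZ) ⊢ (p, cccaabab, Z) ⊢ (r, ccaabab, Z) ⊢ (s, caabab, EZ) ⊢ (s, aabab, Z) ⊢ (p, aabab, EZ) ⊢ (r, aabab, BEZ) ⊢ (r, abab, BEZ) ⊢ (r, bab, BEZ) ⊢ (p, ab, EZ) ⊢ (r, ab, BEZ) ⊢ (r, b, BEZ) ⊢ (p, ε, EZ) ⊢ (r, ε, BEZ)
All input consumed in state r with stack BEZ.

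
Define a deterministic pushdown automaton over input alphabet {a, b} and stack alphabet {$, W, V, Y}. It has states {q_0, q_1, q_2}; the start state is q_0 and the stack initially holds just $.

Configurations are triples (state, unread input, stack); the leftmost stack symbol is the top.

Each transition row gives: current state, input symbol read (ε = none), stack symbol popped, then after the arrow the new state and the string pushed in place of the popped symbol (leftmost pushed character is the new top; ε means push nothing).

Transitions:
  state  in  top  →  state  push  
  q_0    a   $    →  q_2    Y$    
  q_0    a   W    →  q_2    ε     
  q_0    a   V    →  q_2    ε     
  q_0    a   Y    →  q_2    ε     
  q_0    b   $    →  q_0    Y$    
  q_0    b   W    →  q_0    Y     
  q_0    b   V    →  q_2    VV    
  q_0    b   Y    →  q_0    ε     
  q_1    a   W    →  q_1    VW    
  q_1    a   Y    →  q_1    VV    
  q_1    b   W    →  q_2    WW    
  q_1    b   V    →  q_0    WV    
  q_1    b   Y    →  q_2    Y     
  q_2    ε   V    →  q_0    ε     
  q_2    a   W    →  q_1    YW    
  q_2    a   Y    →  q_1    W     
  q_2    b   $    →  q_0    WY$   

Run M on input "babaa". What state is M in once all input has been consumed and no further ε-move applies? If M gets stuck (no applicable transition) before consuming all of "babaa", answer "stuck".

q_1

(q_0, babaa, $)
  read b, top $: go to q_0, push Y$ → (q_0, abaa, Y$)
  read a, top Y: go to q_2, push ε → (q_2, baa, $)
  read b, top $: go to q_0, push WY$ → (q_0, aa, WY$)
  read a, top W: go to q_2, push ε → (q_2, a, Y$)
  read a, top Y: go to q_1, push W → (q_1, ε, W$)
All input consumed; M is in state q_1.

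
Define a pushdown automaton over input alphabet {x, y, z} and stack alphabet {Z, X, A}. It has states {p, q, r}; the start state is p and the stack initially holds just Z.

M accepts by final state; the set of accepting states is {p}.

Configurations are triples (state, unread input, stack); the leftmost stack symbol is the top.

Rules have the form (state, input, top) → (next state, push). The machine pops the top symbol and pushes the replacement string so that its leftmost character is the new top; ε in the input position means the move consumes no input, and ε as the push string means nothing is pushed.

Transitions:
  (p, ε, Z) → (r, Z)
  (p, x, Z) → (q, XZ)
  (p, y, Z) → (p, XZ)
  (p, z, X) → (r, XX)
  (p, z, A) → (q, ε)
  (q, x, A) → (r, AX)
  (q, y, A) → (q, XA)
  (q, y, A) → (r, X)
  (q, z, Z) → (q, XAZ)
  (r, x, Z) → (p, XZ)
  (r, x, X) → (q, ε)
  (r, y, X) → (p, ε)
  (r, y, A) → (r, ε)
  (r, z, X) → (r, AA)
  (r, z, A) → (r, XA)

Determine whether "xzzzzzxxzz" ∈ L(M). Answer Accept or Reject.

No computation consumes all input and reaches a final state.

Reject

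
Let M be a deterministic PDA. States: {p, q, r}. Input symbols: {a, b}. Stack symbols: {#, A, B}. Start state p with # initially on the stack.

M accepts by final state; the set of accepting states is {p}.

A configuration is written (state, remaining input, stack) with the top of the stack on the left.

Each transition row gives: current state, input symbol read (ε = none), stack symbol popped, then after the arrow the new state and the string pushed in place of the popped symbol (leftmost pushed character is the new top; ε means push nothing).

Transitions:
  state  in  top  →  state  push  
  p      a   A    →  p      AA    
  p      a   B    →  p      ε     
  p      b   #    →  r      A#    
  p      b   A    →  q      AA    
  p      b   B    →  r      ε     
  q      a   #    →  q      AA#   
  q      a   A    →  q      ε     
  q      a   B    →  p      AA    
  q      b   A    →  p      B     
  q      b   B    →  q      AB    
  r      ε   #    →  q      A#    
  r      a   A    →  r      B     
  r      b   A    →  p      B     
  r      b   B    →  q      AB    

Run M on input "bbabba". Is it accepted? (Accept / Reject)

Accept

(p, bbabba, #)
  read b, top #: go to r, push A# → (r, babba, A#)
  read b, top A: go to p, push B → (p, abba, B#)
  read a, top B: go to p, push ε → (p, bba, #)
  read b, top #: go to r, push A# → (r, ba, A#)
  read b, top A: go to p, push B → (p, a, B#)
  read a, top B: go to p, push ε → (p, ε, #)
All input consumed; state p ∈ F.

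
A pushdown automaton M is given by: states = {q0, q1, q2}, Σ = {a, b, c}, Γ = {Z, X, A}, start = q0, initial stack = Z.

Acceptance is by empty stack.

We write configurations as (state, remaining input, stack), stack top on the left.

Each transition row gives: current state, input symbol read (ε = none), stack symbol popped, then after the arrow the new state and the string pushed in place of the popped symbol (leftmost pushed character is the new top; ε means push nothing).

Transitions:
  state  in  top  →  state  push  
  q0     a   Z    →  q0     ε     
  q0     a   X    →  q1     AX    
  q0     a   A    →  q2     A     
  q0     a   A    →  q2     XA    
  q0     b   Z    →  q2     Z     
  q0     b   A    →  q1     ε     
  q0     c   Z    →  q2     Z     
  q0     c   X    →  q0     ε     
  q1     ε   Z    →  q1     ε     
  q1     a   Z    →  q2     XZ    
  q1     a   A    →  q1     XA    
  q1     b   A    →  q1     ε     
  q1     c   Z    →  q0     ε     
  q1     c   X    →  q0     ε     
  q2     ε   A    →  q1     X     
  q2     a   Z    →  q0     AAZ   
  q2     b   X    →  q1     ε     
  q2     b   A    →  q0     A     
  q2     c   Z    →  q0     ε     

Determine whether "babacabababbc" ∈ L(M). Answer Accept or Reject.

Accept

One accepting computation: (q0, babacabababbc, Z) ⊢ (q2, abacabababbc, Z) ⊢ (q0, bacabababbc, AAZ) ⊢ (q1, acabababbc, AZ) ⊢ (q1, cabababbc, XAZ) ⊢ (q0, abababbc, AZ) ⊢ (q2, bababbc, AZ) ⊢ (q0, ababbc, AZ) ⊢ (q2, babbc, AZ) ⊢ (q0, abbc, AZ) ⊢ (q2, bbc, AZ) ⊢ (q0, bc, AZ) ⊢ (q1, c, Z) ⊢ (q0, ε, ε)
All input consumed and the stack is empty.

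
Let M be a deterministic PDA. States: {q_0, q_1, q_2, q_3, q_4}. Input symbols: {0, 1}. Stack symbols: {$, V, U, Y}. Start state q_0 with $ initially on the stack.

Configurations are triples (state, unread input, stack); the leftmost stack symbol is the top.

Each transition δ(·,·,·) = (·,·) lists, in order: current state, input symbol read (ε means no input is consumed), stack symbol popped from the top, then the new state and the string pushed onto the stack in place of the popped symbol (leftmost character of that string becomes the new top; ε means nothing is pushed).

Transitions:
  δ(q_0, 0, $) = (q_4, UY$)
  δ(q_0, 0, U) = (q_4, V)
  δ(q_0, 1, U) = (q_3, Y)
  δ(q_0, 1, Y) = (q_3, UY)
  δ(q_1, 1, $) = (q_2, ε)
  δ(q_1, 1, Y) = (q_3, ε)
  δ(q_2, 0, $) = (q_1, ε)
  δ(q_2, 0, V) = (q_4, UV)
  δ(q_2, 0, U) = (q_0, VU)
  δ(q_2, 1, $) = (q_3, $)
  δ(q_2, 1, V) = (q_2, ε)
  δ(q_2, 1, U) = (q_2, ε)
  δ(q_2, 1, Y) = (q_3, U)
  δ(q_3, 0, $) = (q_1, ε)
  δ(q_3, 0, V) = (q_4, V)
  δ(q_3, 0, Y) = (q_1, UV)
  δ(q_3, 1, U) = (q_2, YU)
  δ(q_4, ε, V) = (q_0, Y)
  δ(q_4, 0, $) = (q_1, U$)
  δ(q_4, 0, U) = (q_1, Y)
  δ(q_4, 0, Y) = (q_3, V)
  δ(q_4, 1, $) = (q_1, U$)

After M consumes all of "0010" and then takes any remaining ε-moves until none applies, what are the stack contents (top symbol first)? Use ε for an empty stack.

UV$

(q_0, 0010, $) ⊢ (q_4, 010, UY$) ⊢ (q_1, 10, YY$) ⊢ (q_3, 0, Y$) ⊢ (q_1, ε, UV$)
All input consumed in state q_1 with stack UV$.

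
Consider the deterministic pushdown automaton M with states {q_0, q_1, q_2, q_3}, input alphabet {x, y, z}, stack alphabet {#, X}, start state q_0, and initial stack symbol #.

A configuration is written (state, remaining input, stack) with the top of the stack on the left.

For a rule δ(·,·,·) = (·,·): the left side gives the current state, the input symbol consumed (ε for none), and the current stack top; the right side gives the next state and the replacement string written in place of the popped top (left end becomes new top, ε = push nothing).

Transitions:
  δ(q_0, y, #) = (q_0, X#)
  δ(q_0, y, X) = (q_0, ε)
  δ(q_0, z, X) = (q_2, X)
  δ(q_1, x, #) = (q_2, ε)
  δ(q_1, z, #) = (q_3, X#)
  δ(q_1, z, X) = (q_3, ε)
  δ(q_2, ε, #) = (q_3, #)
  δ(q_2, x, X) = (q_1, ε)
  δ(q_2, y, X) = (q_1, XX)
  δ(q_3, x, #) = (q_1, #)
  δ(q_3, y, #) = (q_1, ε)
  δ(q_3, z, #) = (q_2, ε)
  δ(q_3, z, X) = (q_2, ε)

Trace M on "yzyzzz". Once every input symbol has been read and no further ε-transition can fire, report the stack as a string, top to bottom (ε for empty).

(q_0, yzyzzz, #)
  read y, top #: go to q_0, push X# → (q_0, zyzzz, X#)
  read z, top X: go to q_2, push X → (q_2, yzzz, X#)
  read y, top X: go to q_1, push XX → (q_1, zzz, XX#)
  read z, top X: go to q_3, push ε → (q_3, zz, X#)
  read z, top X: go to q_2, push ε → (q_2, z, #)
  ε-move, top #: go to q_3, push # → (q_3, z, #)
  read z, top #: go to q_2, push ε → (q_2, ε, ε)
All input consumed in state q_2 with stack ε.

ε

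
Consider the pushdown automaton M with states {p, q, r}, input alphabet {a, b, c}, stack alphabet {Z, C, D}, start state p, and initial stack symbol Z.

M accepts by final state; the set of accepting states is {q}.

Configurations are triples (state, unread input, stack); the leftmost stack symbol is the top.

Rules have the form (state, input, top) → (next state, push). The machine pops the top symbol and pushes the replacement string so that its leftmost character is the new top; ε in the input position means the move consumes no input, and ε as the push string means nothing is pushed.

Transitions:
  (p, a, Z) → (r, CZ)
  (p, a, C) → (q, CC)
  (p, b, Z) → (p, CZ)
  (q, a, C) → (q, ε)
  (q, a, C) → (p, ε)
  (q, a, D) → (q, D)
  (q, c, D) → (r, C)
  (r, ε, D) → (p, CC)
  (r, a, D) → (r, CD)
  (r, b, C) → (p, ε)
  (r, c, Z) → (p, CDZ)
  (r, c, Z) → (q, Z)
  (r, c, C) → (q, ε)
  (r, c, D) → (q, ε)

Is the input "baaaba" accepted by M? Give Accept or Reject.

Accept

One accepting computation: (p, baaaba, Z) ⊢ (p, aaaba, CZ) ⊢ (q, aaba, CCZ) ⊢ (q, aba, CZ) ⊢ (p, ba, Z) ⊢ (p, a, CZ) ⊢ (q, ε, CCZ)
All input consumed and state q ∈ F.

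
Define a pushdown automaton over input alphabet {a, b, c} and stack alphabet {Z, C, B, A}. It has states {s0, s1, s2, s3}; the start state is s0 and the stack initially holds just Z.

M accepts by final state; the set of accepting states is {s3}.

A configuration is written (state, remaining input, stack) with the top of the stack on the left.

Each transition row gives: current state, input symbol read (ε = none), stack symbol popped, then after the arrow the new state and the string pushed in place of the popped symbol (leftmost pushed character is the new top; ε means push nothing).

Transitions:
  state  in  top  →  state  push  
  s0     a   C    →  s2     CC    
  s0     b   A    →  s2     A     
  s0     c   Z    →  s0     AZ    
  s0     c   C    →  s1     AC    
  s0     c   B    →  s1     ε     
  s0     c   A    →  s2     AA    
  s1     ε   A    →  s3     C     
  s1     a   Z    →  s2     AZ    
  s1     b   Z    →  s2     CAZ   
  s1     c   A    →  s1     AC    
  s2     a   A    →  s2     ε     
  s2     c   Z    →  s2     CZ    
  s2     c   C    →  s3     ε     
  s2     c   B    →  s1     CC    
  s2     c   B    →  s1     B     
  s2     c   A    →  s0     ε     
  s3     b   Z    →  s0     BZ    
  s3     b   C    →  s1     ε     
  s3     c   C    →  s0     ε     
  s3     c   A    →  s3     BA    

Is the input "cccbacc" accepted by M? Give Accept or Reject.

Accept

One accepting computation: (s0, cccbacc, Z) ⊢ (s0, ccbacc, AZ) ⊢ (s2, cbacc, AAZ) ⊢ (s0, bacc, AZ) ⊢ (s2, acc, AZ) ⊢ (s2, cc, Z) ⊢ (s2, c, CZ) ⊢ (s3, ε, Z)
All input consumed and state s3 ∈ F.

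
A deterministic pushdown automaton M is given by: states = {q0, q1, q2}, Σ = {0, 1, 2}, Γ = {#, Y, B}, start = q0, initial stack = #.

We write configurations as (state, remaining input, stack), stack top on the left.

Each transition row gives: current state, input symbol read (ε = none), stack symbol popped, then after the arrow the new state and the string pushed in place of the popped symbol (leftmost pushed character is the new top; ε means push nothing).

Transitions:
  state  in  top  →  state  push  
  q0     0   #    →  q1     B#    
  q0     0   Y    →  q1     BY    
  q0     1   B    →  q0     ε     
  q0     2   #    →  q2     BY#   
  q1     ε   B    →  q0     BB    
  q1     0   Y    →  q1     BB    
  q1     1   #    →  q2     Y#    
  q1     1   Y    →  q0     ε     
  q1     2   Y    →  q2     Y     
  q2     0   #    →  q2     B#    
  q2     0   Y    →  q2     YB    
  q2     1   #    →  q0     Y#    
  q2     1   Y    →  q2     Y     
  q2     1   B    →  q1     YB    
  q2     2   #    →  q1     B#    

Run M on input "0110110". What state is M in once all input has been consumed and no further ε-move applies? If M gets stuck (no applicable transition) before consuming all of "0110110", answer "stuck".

(q0, 0110110, #)
  read 0, top #: go to q1, push B# → (q1, 110110, B#)
  ε-move, top B: go to q0, push BB → (q0, 110110, BB#)
  read 1, top B: go to q0, push ε → (q0, 10110, B#)
  read 1, top B: go to q0, push ε → (q0, 0110, #)
  read 0, top #: go to q1, push B# → (q1, 110, B#)
  ε-move, top B: go to q0, push BB → (q0, 110, BB#)
  read 1, top B: go to q0, push ε → (q0, 10, B#)
  read 1, top B: go to q0, push ε → (q0, 0, #)
  read 0, top #: go to q1, push B# → (q1, ε, B#)
  ε-move, top B: go to q0, push BB → (q0, ε, BB#)
All input consumed; M is in state q0.

q0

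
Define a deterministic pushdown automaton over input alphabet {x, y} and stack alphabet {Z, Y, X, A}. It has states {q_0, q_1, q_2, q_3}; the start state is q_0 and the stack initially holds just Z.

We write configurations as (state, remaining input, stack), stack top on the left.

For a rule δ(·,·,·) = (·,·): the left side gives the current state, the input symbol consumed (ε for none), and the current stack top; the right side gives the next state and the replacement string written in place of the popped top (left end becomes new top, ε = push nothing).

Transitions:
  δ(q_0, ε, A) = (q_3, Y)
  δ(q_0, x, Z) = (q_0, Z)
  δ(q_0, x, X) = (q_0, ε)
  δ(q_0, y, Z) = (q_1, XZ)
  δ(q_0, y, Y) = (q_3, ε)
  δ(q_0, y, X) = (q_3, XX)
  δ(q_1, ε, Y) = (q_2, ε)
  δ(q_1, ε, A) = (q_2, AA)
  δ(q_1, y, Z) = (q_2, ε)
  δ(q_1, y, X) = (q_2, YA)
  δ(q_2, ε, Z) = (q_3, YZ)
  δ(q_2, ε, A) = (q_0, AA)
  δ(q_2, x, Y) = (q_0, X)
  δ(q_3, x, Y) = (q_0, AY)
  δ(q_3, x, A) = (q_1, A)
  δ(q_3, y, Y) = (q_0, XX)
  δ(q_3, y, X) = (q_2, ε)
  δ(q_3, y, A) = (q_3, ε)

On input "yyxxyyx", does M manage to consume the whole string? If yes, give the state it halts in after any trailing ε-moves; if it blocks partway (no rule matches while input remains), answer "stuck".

stuck

(q_0, yyxxyyx, Z) ⊢ (q_1, yxxyyx, XZ) ⊢ (q_2, xxyyx, YAZ) ⊢ (q_0, xyyx, XAZ) ⊢ (q_0, yyx, AZ) ⊢ (q_3, yyx, YZ) ⊢ (q_0, yx, XXZ) ⊢ (q_3, x, XXXZ)
No transition for (q_3, x, top X); M blocks with input x remaining.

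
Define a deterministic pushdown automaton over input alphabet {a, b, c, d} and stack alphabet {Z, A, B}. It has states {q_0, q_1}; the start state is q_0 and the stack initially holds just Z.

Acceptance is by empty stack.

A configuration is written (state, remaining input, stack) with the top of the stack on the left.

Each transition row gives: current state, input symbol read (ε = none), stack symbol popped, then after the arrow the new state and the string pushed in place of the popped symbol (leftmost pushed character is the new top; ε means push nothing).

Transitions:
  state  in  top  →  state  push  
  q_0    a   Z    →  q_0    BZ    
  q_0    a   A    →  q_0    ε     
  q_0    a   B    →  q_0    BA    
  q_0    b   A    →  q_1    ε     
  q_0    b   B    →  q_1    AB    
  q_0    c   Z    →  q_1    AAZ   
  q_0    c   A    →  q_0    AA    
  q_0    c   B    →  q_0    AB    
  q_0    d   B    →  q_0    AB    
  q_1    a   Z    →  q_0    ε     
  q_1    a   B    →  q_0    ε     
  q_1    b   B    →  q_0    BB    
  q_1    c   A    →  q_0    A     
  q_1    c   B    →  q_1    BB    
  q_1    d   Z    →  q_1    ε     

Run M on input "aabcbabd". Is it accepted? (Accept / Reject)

Accept

(q_0, aabcbabd, Z)
  read a, top Z: go to q_0, push BZ → (q_0, abcbabd, BZ)
  read a, top B: go to q_0, push BA → (q_0, bcbabd, BAZ)
  read b, top B: go to q_1, push AB → (q_1, cbabd, ABAZ)
  read c, top A: go to q_0, push A → (q_0, babd, ABAZ)
  read b, top A: go to q_1, push ε → (q_1, abd, BAZ)
  read a, top B: go to q_0, push ε → (q_0, bd, AZ)
  read b, top A: go to q_1, push ε → (q_1, d, Z)
  read d, top Z: go to q_1, push ε → (q_1, ε, ε)
All input consumed and the stack is empty.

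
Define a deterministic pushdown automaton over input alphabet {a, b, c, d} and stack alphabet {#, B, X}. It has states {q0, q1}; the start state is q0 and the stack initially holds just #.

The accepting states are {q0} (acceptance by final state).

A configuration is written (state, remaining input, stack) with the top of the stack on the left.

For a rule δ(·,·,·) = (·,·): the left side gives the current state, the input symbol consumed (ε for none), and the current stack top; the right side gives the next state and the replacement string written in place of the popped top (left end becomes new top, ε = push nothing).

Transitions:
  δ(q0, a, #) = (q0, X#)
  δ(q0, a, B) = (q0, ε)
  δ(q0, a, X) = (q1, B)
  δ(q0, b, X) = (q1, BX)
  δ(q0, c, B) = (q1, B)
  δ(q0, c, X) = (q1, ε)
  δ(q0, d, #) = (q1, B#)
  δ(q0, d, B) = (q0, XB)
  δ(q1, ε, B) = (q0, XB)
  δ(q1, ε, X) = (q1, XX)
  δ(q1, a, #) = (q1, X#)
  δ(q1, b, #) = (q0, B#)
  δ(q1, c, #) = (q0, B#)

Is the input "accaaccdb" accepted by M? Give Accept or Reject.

(q0, accaaccdb, #)
  read a, top #: go to q0, push X# → (q0, ccaaccdb, X#)
  read c, top X: go to q1, push ε → (q1, caaccdb, #)
  read c, top #: go to q0, push B# → (q0, aaccdb, B#)
  read a, top B: go to q0, push ε → (q0, accdb, #)
  read a, top #: go to q0, push X# → (q0, ccdb, X#)
  read c, top X: go to q1, push ε → (q1, cdb, #)
  read c, top #: go to q0, push B# → (q0, db, B#)
  read d, top B: go to q0, push XB → (q0, b, XB#)
  read b, top X: go to q1, push BX → (q1, ε, BXB#)
  ε-move, top B: go to q0, push XB → (q0, ε, XBXB#)
All input consumed; state q0 ∈ F.

Accept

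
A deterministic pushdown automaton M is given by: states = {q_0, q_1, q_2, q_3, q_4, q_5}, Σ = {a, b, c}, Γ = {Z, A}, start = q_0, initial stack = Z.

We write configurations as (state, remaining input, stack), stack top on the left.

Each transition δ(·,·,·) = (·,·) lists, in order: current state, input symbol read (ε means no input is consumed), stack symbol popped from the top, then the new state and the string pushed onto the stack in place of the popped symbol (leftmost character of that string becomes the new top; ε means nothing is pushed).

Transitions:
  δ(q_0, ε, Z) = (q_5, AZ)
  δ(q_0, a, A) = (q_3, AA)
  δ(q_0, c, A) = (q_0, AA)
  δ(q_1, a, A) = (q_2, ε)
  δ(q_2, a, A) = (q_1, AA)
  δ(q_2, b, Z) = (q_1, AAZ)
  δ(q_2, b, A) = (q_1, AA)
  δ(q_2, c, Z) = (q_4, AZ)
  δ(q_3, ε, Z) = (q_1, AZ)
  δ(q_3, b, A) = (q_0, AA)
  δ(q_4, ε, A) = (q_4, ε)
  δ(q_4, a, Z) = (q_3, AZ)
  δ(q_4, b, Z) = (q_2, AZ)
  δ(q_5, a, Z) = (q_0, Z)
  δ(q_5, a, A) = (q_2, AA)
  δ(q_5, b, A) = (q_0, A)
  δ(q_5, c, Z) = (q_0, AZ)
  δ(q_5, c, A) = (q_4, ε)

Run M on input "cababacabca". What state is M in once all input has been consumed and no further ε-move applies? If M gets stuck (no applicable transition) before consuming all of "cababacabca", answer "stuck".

stuck

(q_0, cababacabca, Z)
  ε-move, top Z: go to q_5, push AZ → (q_5, cababacabca, AZ)
  read c, top A: go to q_4, push ε → (q_4, ababacabca, Z)
  read a, top Z: go to q_3, push AZ → (q_3, babacabca, AZ)
  read b, top A: go to q_0, push AA → (q_0, abacabca, AAZ)
  read a, top A: go to q_3, push AA → (q_3, bacabca, AAAZ)
  read b, top A: go to q_0, push AA → (q_0, acabca, AAAAZ)
  read a, top A: go to q_3, push AA → (q_3, cabca, AAAAAZ)
No transition for (q_3, c, top A); M blocks with input cabca remaining.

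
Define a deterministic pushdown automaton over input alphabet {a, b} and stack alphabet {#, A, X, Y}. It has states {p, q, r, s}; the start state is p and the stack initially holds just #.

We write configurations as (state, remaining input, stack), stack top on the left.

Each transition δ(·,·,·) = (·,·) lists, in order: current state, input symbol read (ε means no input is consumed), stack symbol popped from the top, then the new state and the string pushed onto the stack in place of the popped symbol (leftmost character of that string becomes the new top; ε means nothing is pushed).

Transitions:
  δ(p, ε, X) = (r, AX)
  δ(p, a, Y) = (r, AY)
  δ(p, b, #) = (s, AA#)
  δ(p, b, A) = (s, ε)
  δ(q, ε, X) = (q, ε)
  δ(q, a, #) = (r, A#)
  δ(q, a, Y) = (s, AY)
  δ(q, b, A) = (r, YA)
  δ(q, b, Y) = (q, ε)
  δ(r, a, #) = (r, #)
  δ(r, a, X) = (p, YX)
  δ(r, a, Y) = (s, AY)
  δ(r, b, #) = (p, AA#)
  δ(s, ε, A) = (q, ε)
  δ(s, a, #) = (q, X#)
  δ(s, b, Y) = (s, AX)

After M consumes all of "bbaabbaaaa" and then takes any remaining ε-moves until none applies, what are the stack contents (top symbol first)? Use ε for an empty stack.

(p, bbaabbaaaa, #)
  read b, top #: go to s, push AA# → (s, baabbaaaa, AA#)
  ε-move, top A: go to q, push ε → (q, baabbaaaa, A#)
  read b, top A: go to r, push YA → (r, aabbaaaa, YA#)
  read a, top Y: go to s, push AY → (s, abbaaaa, AYA#)
  ε-move, top A: go to q, push ε → (q, abbaaaa, YA#)
  read a, top Y: go to s, push AY → (s, bbaaaa, AYA#)
  ε-move, top A: go to q, push ε → (q, bbaaaa, YA#)
  read b, top Y: go to q, push ε → (q, baaaa, A#)
  read b, top A: go to r, push YA → (r, aaaa, YA#)
  read a, top Y: go to s, push AY → (s, aaa, AYA#)
  ε-move, top A: go to q, push ε → (q, aaa, YA#)
  read a, top Y: go to s, push AY → (s, aa, AYA#)
  ε-move, top A: go to q, push ε → (q, aa, YA#)
  read a, top Y: go to s, push AY → (s, a, AYA#)
  ε-move, top A: go to q, push ε → (q, a, YA#)
  read a, top Y: go to s, push AY → (s, ε, AYA#)
  ε-move, top A: go to q, push ε → (q, ε, YA#)
All input consumed in state q with stack YA#.

YA#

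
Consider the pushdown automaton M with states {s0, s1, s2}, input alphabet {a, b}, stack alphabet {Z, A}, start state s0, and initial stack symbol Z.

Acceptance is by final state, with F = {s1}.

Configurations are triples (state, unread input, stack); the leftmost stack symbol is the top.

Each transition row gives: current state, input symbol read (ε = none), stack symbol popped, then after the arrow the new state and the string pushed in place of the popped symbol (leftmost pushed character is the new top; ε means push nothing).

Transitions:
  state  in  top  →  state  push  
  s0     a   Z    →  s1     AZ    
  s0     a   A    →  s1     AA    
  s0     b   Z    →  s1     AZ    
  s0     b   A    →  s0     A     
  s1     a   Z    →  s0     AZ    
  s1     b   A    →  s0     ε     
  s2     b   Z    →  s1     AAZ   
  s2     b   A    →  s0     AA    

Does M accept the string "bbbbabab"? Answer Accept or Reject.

No computation consumes all input and reaches a final state.

Reject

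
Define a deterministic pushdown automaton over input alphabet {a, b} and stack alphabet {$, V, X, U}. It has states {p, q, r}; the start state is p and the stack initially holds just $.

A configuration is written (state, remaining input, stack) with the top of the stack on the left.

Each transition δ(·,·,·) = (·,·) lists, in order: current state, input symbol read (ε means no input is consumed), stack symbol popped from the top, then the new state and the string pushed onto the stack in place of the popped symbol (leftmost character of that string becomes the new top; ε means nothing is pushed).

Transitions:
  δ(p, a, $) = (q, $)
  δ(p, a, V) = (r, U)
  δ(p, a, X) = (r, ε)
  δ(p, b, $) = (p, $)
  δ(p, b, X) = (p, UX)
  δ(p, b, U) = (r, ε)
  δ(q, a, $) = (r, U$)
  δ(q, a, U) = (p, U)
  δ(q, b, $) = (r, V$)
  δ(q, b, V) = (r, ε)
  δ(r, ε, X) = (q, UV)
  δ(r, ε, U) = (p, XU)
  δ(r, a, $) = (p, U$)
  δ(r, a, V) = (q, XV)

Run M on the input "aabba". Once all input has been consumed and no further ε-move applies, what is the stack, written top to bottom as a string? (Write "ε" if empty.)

(p, aabba, $) ⊢ (q, abba, $) ⊢ (r, bba, U$) ⊢ (p, bba, XU$) ⊢ (p, ba, UXU$) ⊢ (r, a, XU$) ⊢ (q, a, UVU$) ⊢ (p, ε, UVU$)
All input consumed in state p with stack UVU$.

UVU$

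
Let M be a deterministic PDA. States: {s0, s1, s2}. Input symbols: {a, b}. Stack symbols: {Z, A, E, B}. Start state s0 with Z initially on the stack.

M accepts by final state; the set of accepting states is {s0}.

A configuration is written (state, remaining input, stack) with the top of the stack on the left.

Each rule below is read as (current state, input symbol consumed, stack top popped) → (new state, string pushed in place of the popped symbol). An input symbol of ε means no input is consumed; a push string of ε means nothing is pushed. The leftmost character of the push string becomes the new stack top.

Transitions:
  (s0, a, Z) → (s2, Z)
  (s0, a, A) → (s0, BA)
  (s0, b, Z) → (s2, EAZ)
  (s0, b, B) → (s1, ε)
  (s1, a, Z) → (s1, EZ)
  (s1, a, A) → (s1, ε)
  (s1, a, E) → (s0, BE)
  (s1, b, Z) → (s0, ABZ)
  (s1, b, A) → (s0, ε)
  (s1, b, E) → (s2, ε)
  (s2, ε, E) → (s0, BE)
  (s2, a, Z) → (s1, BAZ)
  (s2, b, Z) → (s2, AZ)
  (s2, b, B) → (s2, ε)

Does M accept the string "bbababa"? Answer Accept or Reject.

(s0, bbababa, Z)
  read b, top Z: go to s2, push EAZ → (s2, bababa, EAZ)
  ε-move, top E: go to s0, push BE → (s0, bababa, BEAZ)
  read b, top B: go to s1, push ε → (s1, ababa, EAZ)
  read a, top E: go to s0, push BE → (s0, baba, BEAZ)
  read b, top B: go to s1, push ε → (s1, aba, EAZ)
  read a, top E: go to s0, push BE → (s0, ba, BEAZ)
  read b, top B: go to s1, push ε → (s1, a, EAZ)
  read a, top E: go to s0, push BE → (s0, ε, BEAZ)
All input consumed; state s0 ∈ F.

Accept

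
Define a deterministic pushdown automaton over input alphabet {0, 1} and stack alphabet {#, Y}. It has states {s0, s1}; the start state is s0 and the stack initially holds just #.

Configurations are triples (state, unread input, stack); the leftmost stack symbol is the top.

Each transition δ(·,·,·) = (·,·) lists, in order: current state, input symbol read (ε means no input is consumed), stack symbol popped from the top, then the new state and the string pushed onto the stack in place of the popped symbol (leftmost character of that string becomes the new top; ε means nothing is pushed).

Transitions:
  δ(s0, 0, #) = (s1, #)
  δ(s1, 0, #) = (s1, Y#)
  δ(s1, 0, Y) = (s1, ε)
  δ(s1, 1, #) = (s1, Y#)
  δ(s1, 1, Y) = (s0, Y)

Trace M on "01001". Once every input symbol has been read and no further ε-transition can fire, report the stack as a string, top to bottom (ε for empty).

(s0, 01001, #) ⊢ (s1, 1001, #) ⊢ (s1, 001, Y#) ⊢ (s1, 01, #) ⊢ (s1, 1, Y#) ⊢ (s0, ε, Y#)
All input consumed in state s0 with stack Y#.

Y#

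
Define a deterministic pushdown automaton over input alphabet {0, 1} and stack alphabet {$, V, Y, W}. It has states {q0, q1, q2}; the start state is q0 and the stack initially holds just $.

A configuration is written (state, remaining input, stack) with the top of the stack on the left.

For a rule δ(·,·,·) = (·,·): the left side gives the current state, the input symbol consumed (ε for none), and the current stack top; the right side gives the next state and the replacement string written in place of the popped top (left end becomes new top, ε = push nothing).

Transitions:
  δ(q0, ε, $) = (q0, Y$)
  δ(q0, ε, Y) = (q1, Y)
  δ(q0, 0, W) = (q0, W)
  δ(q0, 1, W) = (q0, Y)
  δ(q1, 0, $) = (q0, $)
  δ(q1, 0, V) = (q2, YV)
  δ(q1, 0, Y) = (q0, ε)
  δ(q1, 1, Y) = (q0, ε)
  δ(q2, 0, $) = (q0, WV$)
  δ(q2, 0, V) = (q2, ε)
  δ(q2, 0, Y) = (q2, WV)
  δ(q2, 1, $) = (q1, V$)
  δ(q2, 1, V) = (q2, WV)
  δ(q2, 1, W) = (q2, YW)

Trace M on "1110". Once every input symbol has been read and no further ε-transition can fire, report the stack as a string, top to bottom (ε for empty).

(q0, 1110, $)
  ε-move, top $: go to q0, push Y$ → (q0, 1110, Y$)
  ε-move, top Y: go to q1, push Y → (q1, 1110, Y$)
  read 1, top Y: go to q0, push ε → (q0, 110, $)
  ε-move, top $: go to q0, push Y$ → (q0, 110, Y$)
  ε-move, top Y: go to q1, push Y → (q1, 110, Y$)
  read 1, top Y: go to q0, push ε → (q0, 10, $)
  ε-move, top $: go to q0, push Y$ → (q0, 10, Y$)
  ε-move, top Y: go to q1, push Y → (q1, 10, Y$)
  read 1, top Y: go to q0, push ε → (q0, 0, $)
  ε-move, top $: go to q0, push Y$ → (q0, 0, Y$)
  ε-move, top Y: go to q1, push Y → (q1, 0, Y$)
  read 0, top Y: go to q0, push ε → (q0, ε, $)
  ε-move, top $: go to q0, push Y$ → (q0, ε, Y$)
  ε-move, top Y: go to q1, push Y → (q1, ε, Y$)
All input consumed in state q1 with stack Y$.

Y$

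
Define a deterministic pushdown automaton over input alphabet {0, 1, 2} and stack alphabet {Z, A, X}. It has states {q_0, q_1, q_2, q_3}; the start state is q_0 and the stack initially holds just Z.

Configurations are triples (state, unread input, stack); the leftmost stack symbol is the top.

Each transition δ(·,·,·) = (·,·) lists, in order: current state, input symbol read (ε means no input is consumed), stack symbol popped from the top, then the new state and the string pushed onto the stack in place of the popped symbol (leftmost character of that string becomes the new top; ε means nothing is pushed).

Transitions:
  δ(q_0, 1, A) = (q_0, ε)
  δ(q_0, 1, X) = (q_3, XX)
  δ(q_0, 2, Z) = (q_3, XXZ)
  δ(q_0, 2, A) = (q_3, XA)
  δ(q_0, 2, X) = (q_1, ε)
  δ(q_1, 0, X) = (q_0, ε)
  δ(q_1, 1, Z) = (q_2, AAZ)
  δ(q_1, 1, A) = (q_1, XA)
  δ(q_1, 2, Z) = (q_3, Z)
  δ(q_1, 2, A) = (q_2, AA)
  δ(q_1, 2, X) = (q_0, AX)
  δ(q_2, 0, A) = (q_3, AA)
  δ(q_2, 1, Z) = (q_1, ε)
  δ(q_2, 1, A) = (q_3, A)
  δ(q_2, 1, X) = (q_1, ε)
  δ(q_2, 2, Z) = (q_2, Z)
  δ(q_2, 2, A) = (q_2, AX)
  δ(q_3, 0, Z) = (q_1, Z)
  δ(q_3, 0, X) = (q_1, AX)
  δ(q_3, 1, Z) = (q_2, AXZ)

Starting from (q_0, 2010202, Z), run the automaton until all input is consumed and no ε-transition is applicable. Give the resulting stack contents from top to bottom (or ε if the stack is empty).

(q_0, 2010202, Z)
  read 2, top Z: go to q_3, push XXZ → (q_3, 010202, XXZ)
  read 0, top X: go to q_1, push AX → (q_1, 10202, AXXZ)
  read 1, top A: go to q_1, push XA → (q_1, 0202, XAXXZ)
  read 0, top X: go to q_0, push ε → (q_0, 202, AXXZ)
  read 2, top A: go to q_3, push XA → (q_3, 02, XAXXZ)
  read 0, top X: go to q_1, push AX → (q_1, 2, AXAXXZ)
  read 2, top A: go to q_2, push AA → (q_2, ε, AAXAXXZ)
All input consumed in state q_2 with stack AAXAXXZ.

AAXAXXZ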